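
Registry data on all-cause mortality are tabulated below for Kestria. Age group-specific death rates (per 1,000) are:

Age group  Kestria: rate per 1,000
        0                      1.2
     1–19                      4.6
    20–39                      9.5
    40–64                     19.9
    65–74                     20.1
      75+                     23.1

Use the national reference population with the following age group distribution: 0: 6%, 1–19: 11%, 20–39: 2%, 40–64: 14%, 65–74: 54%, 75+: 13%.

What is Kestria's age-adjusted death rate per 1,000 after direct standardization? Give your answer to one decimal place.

Standard weights: 0.06, 0.11, 0.02, 0.14, 0.54, 0.13.
Standardized rate: 0.0600×1.2 + 0.1100×4.6 + 0.0200×9.5 + 0.1400×19.9 + 0.5400×20.1 + 0.1300×23.1 = 17.4110 per 1,000.

17.4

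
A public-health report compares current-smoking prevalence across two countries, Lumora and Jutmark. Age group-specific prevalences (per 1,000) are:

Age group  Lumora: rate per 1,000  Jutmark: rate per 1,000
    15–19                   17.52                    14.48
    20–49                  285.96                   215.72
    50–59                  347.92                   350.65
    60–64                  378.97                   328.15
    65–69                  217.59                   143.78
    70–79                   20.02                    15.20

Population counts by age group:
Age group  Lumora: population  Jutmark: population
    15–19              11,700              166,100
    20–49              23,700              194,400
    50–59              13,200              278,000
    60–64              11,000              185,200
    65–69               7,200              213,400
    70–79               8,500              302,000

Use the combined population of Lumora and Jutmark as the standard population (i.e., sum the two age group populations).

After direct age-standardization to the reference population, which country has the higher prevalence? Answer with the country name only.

Lumora

Combined standard total = 1,414,400; weights = 0.1257, 0.1542, 0.2059, 0.1387, 0.1560, 0.2195.
Lumora: 0.1257×17.52 + 0.1542×285.96 + 0.2059×347.92 + 0.1387×378.97 + 0.1560×217.59 + 0.2195×20.02 = 208.8290 per 1,000.
Jutmark: 0.1257×14.48 + 0.1542×215.72 + 0.2059×350.65 + 0.1387×328.15 + 0.1560×143.78 + 0.2195×15.20 = 178.5583 per 1,000.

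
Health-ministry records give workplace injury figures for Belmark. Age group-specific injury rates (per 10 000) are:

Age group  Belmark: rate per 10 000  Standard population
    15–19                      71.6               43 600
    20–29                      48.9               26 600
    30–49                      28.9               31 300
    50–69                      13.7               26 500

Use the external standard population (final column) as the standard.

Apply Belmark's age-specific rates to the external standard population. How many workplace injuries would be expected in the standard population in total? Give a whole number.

569

Expected workplace injuries = Σ (standard pop × age-specific rate ÷ 10 000)
= 43 600×71.6/10 000 + 26 600×48.9/10 000 + 31 300×28.9/10 000 + 26 500×13.7/10 000
= 312.18 + 130.07 + 90.46 + 36.30 = 569.01.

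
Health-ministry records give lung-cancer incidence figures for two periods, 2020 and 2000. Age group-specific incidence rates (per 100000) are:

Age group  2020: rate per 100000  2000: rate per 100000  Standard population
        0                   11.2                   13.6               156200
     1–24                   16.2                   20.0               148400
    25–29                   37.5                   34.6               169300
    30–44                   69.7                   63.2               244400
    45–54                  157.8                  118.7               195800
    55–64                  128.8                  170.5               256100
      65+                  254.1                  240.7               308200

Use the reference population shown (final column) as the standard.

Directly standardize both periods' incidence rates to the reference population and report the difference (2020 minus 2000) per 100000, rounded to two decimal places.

Standard total = 1478400; weights = 0.1057, 0.1004, 0.1145, 0.1653, 0.1324, 0.1732, 0.2085.
2020: 0.1057×11.2 + 0.1004×16.2 + 0.1145×37.5 + 0.1653×69.7 + 0.1324×157.8 + 0.1732×128.8 + 0.2085×254.1 = 114.8089 per 100000.
2000: 0.1057×13.6 + 0.1004×20.0 + 0.1145×34.6 + 0.1653×63.2 + 0.1324×118.7 + 0.1732×170.5 + 0.2085×240.7 = 113.2890 per 100000.
Difference = 114.8089 − 113.2890 = 1.5199.

1.52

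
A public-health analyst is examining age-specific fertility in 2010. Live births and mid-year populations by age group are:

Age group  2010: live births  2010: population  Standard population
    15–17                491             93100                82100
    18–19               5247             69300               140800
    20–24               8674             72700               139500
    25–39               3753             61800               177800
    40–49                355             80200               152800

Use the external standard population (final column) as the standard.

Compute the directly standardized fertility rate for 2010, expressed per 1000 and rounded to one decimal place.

Age-specific rates per 1000 for 2010: 5.274, 75.714, 119.312, 60.728, 4.426.
Standard total = 693000; weights = 0.1185, 0.2032, 0.2013, 0.2566, 0.2205.
Standardized rate: 0.1185×5.274 + 0.2032×75.714 + 0.2013×119.312 + 0.2566×60.728 + 0.2205×4.426 = 56.5822 per 1000.

56.6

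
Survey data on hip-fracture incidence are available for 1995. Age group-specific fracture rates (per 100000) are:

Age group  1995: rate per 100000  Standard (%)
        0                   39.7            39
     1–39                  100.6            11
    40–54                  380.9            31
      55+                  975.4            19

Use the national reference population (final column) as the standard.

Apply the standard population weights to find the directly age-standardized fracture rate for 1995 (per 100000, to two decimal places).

329.95

Standard weights: 0.39, 0.11, 0.31, 0.19.
Standardized rate: 0.3900×39.7 + 0.1100×100.6 + 0.3100×380.9 + 0.1900×975.4 = 329.9540 per 100000.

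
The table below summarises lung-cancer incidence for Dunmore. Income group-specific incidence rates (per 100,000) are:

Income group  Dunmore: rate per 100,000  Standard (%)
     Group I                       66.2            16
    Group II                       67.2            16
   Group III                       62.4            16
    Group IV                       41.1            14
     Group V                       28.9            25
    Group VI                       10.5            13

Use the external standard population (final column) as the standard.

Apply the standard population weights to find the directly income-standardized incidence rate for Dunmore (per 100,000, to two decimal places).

Standard weights: 0.16, 0.16, 0.16, 0.14, 0.25, 0.13.
Standardized rate: 0.1600×66.2 + 0.1600×67.2 + 0.1600×62.4 + 0.1400×41.1 + 0.2500×28.9 + 0.1300×10.5 = 45.6720 per 100,000.

45.67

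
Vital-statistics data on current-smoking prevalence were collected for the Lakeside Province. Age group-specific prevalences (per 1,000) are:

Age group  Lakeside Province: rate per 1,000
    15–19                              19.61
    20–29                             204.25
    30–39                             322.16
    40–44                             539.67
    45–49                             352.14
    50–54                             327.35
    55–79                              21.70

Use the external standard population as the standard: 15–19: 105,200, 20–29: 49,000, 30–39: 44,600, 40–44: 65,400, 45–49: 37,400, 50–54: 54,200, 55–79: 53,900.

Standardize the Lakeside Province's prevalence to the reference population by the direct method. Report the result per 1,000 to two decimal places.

Standard total = 409,700; weights = 0.2568, 0.1196, 0.1089, 0.1596, 0.0913, 0.1323, 0.1316.
Standardized rate: 0.2568×19.61 + 0.1196×204.25 + 0.1089×322.16 + 0.1596×539.67 + 0.0913×352.14 + 0.1323×327.35 + 0.1316×21.70 = 228.9871 per 1,000.

228.99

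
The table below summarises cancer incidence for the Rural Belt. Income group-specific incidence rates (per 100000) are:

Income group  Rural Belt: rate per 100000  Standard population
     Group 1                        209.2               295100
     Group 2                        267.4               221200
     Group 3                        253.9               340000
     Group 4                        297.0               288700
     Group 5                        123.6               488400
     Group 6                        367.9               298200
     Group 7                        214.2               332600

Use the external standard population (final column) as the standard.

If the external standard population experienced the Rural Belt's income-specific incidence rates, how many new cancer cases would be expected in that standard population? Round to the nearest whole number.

5343

Expected new cancer cases = Σ (standard pop × income-specific rate ÷ 100000)
= 295100×209.2/100000 + 221200×267.4/100000 + 340000×253.9/100000 + 288700×297.0/100000 + 488400×123.6/100000 + 298200×367.9/100000 + 332600×214.2/100000
= 617.35 + 591.49 + 863.26 + 857.44 + 603.66 + 1097.08 + 712.43 = 5342.71.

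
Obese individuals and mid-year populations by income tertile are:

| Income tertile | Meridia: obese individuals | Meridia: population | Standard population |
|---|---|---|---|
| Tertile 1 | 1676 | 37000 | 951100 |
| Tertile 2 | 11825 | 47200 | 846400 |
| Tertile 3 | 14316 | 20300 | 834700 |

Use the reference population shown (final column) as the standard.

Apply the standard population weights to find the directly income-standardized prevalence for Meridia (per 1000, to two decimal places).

320.56

Income-specific rates per 1000 for Meridia: 45.297, 250.530, 705.222.
Standard total = 2632200; weights = 0.3613, 0.3216, 0.3171.
Standardized rate: 0.3613×45.297 + 0.3216×250.530 + 0.3171×705.222 = 320.5604 per 1000.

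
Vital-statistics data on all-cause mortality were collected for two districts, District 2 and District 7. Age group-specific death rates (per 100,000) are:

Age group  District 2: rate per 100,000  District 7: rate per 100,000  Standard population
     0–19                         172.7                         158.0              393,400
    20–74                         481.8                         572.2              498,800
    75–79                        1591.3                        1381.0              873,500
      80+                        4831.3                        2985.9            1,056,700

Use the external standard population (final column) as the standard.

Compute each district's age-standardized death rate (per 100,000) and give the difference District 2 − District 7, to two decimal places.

742.07

Standard total = 2,822,400; weights = 0.1394, 0.1767, 0.3095, 0.3744.
District 2: 0.1394×172.7 + 0.1767×481.8 + 0.3095×1591.3 + 0.3744×4831.3 = 2410.5362 per 100,000.
District 7: 0.1394×158.0 + 0.1767×572.2 + 0.3095×1381.0 + 0.3744×2985.9 = 1668.4646 per 100,000.
Difference = 2410.5362 − 1668.4646 = 742.0715.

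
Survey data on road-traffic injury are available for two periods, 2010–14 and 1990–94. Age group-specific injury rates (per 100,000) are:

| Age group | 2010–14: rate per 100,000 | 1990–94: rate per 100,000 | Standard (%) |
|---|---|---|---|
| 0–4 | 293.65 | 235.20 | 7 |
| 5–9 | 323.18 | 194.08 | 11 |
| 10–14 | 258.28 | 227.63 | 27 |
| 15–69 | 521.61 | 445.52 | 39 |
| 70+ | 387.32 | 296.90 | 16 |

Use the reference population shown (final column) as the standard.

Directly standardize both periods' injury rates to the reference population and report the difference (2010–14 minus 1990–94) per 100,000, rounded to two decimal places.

70.71

Standard weights: 0.07, 0.11, 0.27, 0.39, 0.16.
2010–14: 0.0700×293.65 + 0.1100×323.18 + 0.2700×258.28 + 0.3900×521.61 + 0.1600×387.32 = 391.2400 per 100,000.
1990–94: 0.0700×235.20 + 0.1100×194.08 + 0.2700×227.63 + 0.3900×445.52 + 0.1600×296.90 = 320.5297 per 100,000.
Difference = 391.2400 − 320.5297 = 70.7103.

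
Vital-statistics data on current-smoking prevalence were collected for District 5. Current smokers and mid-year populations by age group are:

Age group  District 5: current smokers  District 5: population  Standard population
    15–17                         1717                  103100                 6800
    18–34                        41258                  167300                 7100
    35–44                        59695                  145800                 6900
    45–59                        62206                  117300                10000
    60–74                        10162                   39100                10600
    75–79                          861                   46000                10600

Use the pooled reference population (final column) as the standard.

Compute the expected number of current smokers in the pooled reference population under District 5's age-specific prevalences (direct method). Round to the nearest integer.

12946

Age-specific rates per 1000 for District 5: 16.654, 246.611, 409.431, 530.315, 259.898, 18.717.
Expected current smokers = Σ (standard pop × age-specific rate ÷ 1000)
= 6800×16.654/1000 + 7100×246.611/1000 + 6900×409.431/1000 + 10000×530.315/1000 + 10600×259.898/1000 + 10600×18.717/1000
= 113.25 + 1750.94 + 2825.07 + 5303.15 + 2754.92 + 198.40 = 12945.73.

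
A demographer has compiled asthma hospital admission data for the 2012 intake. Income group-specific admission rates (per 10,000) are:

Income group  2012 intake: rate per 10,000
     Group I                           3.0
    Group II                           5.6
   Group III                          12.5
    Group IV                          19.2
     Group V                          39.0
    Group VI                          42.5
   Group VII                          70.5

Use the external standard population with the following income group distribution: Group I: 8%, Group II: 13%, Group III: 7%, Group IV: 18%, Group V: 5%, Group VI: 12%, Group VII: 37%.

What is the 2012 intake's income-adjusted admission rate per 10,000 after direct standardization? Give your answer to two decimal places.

Standard weights: 0.08, 0.13, 0.07, 0.18, 0.05, 0.12, 0.37.
Standardized rate: 0.0800×3.0 + 0.1300×5.6 + 0.0700×12.5 + 0.1800×19.2 + 0.0500×39.0 + 0.1200×42.5 + 0.3700×70.5 = 38.4340 per 10,000.

38.43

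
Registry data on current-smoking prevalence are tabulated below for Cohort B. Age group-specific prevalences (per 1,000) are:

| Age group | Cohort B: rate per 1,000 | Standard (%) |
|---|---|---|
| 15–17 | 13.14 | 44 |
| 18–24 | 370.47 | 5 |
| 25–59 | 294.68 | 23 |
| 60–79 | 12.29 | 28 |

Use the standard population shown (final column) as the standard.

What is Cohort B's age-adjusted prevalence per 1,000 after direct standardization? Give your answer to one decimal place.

Standard weights: 0.44, 0.05, 0.23, 0.28.
Standardized rate: 0.4400×13.14 + 0.0500×370.47 + 0.2300×294.68 + 0.2800×12.29 = 95.5227 per 1,000.

95.5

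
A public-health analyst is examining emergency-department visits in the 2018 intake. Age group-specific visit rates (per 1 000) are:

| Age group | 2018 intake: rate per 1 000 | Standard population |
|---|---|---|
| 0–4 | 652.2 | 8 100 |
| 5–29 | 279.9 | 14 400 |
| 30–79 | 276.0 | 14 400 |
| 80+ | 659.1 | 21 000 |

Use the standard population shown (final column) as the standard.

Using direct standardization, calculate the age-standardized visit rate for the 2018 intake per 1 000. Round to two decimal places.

Standard total = 57 900; weights = 0.1399, 0.2487, 0.2487, 0.3627.
Standardized rate: 0.1399×652.2 + 0.2487×279.9 + 0.2487×276.0 + 0.3627×659.1 = 468.5472 per 1 000.

468.55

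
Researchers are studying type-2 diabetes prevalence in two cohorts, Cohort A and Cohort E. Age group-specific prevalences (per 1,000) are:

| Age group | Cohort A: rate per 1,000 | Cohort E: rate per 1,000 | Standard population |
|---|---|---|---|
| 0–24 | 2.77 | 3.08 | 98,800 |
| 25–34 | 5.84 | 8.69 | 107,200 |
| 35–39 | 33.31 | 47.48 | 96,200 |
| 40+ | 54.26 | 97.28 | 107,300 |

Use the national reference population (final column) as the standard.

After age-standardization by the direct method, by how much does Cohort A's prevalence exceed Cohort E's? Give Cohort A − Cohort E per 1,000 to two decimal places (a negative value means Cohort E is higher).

Standard total = 409,500; weights = 0.2413, 0.2618, 0.2349, 0.2620.
Cohort A: 0.2413×2.77 + 0.2618×5.84 + 0.2349×33.31 + 0.2620×54.26 = 24.2399 per 1,000.
Cohort E: 0.2413×3.08 + 0.2618×8.69 + 0.2349×47.48 + 0.2620×97.28 = 39.6620 per 1,000.
Difference = 24.2399 − 39.6620 = -15.4221.

-15.42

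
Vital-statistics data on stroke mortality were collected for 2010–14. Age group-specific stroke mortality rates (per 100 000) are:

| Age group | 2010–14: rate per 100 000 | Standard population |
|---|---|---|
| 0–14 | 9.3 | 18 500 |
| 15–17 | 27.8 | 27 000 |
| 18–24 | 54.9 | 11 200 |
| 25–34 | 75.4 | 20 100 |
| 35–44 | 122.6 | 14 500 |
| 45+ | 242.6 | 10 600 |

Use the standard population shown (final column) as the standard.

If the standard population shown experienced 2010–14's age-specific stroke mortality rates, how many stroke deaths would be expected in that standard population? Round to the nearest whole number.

74

Expected stroke deaths = Σ (standard pop × age-specific rate ÷ 100 000)
= 18 500×9.3/100 000 + 27 000×27.8/100 000 + 11 200×54.9/100 000 + 20 100×75.4/100 000 + 14 500×122.6/100 000 + 10 600×242.6/100 000
= 1.72 + 7.51 + 6.15 + 15.16 + 17.78 + 25.72 = 74.02.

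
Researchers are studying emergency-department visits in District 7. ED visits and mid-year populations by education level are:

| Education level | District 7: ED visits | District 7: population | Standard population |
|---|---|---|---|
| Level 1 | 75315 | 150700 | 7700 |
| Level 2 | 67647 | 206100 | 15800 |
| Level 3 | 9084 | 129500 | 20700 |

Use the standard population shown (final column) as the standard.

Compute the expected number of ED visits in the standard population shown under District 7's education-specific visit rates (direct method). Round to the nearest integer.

10486

Education-specific rates per 1000 for District 7: 499.768, 328.224, 70.147.
Expected ED visits = Σ (standard pop × education-specific rate ÷ 1000)
= 7700×499.768/1000 + 15800×328.224/1000 + 20700×70.147/1000
= 3848.21 + 5185.94 + 1452.04 = 10486.19.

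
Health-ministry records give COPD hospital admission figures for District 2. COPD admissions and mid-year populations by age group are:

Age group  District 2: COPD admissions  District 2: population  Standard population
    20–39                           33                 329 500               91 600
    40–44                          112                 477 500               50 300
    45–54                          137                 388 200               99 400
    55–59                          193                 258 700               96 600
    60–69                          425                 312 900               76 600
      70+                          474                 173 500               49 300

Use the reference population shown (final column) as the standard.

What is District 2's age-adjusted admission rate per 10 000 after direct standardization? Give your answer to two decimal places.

7.91

Age-specific rates per 10 000 for District 2: 1.00, 2.35, 3.53, 7.46, 13.58, 27.32.
Standard total = 463 800; weights = 0.1975, 0.1085, 0.2143, 0.2083, 0.1652, 0.1063.
Standardized rate: 0.1975×1.00 + 0.1085×2.35 + 0.2143×3.53 + 0.2083×7.46 + 0.1652×13.58 + 0.1063×27.32 = 7.9096 per 10 000.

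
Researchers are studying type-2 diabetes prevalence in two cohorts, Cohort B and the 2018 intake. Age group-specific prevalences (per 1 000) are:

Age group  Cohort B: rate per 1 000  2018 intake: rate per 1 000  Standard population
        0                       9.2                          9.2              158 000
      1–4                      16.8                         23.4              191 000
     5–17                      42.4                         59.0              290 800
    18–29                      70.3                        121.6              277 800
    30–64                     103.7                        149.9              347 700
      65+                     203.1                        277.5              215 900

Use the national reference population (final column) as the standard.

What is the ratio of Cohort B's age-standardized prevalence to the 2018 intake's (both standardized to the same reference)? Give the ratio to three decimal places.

0.689

Standard total = 1 481 200; weights = 0.1067, 0.1289, 0.1963, 0.1876, 0.2347, 0.1458.
Cohort B: 0.1067×9.2 + 0.1289×16.8 + 0.1963×42.4 + 0.1876×70.3 + 0.2347×103.7 + 0.1458×203.1 = 78.6035 per 1 000.
The 2018 intake: 0.1067×9.2 + 0.1289×23.4 + 0.1963×59.0 + 0.1876×121.6 + 0.2347×149.9 + 0.1458×277.5 = 114.0245 per 1 000.
Ratio = 78.6035 ÷ 114.0245 = 0.68936.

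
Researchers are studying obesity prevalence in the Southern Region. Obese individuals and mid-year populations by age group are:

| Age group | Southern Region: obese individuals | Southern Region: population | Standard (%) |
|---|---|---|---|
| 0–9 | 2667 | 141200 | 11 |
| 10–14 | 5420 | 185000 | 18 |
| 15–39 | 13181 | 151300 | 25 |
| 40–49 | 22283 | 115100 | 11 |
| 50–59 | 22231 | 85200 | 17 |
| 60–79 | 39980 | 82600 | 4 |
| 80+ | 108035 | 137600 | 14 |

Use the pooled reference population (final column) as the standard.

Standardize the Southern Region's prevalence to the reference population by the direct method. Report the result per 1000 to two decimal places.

Age-specific rates per 1000 for the Southern Region: 18.888, 29.297, 87.118, 193.597, 260.927, 484.019, 785.138.
Standard weights: 0.11, 0.18, 0.25, 0.11, 0.17, 0.04, 0.14.
Standardized rate: 0.1100×18.888 + 0.1800×29.297 + 0.2500×87.118 + 0.1100×193.597 + 0.1700×260.927 + 0.0400×484.019 + 0.1400×785.138 = 224.0642 per 1000.

224.06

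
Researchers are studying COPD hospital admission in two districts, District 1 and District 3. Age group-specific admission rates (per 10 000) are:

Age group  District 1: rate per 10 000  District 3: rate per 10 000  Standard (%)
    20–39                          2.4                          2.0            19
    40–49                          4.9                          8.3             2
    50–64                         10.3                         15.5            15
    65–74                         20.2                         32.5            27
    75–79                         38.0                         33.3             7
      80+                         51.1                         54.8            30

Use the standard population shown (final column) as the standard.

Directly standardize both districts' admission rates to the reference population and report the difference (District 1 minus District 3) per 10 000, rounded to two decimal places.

Standard weights: 0.19, 0.02, 0.15, 0.27, 0.07, 0.30.
District 1: 0.1900×2.4 + 0.0200×4.9 + 0.1500×10.3 + 0.2700×20.2 + 0.0700×38.0 + 0.3000×51.1 = 25.5430 per 10 000.
District 3: 0.1900×2.0 + 0.0200×8.3 + 0.1500×15.5 + 0.2700×32.5 + 0.0700×33.3 + 0.3000×54.8 = 30.4170 per 10 000.
Difference = 25.5430 − 30.4170 = -4.8740.

-4.87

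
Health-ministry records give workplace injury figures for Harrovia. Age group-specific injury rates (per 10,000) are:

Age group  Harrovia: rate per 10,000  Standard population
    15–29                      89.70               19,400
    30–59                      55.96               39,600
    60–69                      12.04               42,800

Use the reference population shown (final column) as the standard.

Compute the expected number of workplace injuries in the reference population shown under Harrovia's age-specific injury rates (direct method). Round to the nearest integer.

447

Expected workplace injuries = Σ (standard pop × age-specific rate ÷ 10,000)
= 19,400×89.70/10,000 + 39,600×55.96/10,000 + 42,800×12.04/10,000
= 174.02 + 221.60 + 51.53 = 447.15.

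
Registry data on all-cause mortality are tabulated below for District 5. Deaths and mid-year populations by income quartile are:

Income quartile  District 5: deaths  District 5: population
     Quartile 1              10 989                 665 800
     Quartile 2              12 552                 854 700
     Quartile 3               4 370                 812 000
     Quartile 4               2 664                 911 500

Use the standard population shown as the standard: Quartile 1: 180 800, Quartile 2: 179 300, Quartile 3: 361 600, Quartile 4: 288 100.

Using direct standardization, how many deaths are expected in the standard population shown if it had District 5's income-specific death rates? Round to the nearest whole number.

8405

Income-specific rates per 1 000 for District 5: 16.505, 14.686, 5.382, 2.923.
Expected deaths = Σ (standard pop × income-specific rate ÷ 1 000)
= 180 800×16.505/1 000 + 179 300×14.686/1 000 + 361 600×5.382/1 000 + 288 100×2.923/1 000
= 2984.10 + 2633.17 + 1946.05 + 842.02 = 8405.34.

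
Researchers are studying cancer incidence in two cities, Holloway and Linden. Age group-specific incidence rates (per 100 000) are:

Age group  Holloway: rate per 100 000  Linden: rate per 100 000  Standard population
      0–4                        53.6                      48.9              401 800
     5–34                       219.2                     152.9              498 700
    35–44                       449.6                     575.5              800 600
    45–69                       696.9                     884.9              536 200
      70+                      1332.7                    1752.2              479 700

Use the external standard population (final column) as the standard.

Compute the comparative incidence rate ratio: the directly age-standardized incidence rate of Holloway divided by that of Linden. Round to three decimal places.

0.803

Standard total = 2 717 000; weights = 0.1479, 0.1835, 0.2947, 0.1974, 0.1766.
Holloway: 0.1479×53.6 + 0.1835×219.2 + 0.2947×449.6 + 0.1974×696.9 + 0.1766×1332.7 = 553.4690 per 100 000.
Linden: 0.1479×48.9 + 0.1835×152.9 + 0.2947×575.5 + 0.1974×884.9 + 0.1766×1752.2 = 688.8694 per 100 000.
Ratio = 553.4690 ÷ 688.8694 = 0.80345.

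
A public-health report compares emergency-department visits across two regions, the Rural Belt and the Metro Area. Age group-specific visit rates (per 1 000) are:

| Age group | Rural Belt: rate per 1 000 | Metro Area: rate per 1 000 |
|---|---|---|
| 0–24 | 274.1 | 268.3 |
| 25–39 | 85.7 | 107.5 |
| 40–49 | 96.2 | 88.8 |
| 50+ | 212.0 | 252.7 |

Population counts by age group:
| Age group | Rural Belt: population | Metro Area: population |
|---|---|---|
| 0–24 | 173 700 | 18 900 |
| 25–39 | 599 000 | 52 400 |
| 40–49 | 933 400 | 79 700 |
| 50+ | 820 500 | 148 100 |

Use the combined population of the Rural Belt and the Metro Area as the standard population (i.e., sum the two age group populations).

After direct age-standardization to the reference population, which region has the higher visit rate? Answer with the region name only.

Combined standard total = 2 825 700; weights = 0.0682, 0.2305, 0.3585, 0.3428.
The Rural Belt: 0.0682×274.1 + 0.2305×85.7 + 0.3585×96.2 + 0.3428×212.0 = 145.5993 per 1 000.
The Metro Area: 0.0682×268.3 + 0.2305×107.5 + 0.3585×88.8 + 0.3428×252.7 = 161.5276 per 1 000.

Metro Area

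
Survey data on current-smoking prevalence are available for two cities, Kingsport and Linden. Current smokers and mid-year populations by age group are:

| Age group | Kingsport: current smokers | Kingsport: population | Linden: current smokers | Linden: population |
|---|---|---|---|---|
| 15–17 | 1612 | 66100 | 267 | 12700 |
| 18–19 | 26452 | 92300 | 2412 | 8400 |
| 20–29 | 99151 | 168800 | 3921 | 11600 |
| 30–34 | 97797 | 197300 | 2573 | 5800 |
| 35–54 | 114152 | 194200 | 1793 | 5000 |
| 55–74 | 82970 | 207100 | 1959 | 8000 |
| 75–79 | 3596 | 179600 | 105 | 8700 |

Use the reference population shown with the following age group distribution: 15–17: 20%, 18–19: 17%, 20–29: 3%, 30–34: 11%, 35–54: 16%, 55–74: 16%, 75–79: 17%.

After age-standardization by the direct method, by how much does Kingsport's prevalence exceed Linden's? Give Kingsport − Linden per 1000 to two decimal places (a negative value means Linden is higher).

Age-specific rates per 1000 for Kingsport: 24.387, 286.587, 587.387, 495.677, 587.806, 400.628, 20.022.
For Linden: 21.024, 287.143, 338.017, 443.621, 358.600, 244.875, 12.069.
Standard weights: 0.20, 0.17, 0.03, 0.11, 0.16, 0.16, 0.17.
Kingsport: 0.2000×24.387 + 0.1700×286.587 + 0.0300×587.387 + 0.1100×495.677 + 0.1600×587.806 + 0.1600×400.628 + 0.1700×20.022 = 287.2966 per 1000.
Linden: 0.2000×21.024 + 0.1700×287.143 + 0.0300×338.017 + 0.1100×443.621 + 0.1600×358.600 + 0.1600×244.875 + 0.1700×12.069 = 210.5655 per 1000.
Difference = 287.2966 − 210.5655 = 76.7311.

76.73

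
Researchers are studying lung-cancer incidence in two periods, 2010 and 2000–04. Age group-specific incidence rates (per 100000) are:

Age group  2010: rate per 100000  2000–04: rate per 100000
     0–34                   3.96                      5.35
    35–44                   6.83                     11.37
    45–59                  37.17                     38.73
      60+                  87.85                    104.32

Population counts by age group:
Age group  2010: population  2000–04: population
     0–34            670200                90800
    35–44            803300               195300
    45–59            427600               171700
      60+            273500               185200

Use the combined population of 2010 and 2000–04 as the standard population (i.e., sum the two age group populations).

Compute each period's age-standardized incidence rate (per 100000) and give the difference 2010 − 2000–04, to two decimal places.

Combined standard total = 2817600; weights = 0.2701, 0.3544, 0.2127, 0.1628.
2010: 0.2701×3.96 + 0.3544×6.83 + 0.2127×37.17 + 0.1628×87.85 = 25.6980 per 100000.
2000–04: 0.2701×5.35 + 0.3544×11.37 + 0.2127×38.73 + 0.1628×104.32 = 30.6956 per 100000.
Difference = 25.6980 − 30.6956 = -4.9976.

-5.00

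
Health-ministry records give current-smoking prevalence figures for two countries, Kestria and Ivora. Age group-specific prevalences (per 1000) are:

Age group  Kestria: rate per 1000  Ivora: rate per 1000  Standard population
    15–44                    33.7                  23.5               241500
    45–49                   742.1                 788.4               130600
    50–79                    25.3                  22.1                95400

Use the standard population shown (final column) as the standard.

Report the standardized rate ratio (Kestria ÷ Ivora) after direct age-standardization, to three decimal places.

0.970

Standard total = 467500; weights = 0.5166, 0.2794, 0.2041.
Kestria: 0.5166×33.7 + 0.2794×742.1 + 0.2041×25.3 = 229.8833 per 1000.
Ivora: 0.5166×23.5 + 0.2794×788.4 + 0.2041×22.1 = 236.8955 per 1000.
Ratio = 229.8833 ÷ 236.8955 = 0.97040.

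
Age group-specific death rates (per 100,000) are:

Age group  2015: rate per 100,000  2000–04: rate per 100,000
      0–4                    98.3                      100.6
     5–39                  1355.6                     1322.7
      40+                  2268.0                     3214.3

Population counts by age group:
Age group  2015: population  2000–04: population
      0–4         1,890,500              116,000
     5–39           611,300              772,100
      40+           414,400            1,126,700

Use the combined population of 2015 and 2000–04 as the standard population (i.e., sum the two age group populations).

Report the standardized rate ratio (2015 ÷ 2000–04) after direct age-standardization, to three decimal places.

0.797

Combined standard total = 4,931,000; weights = 0.4069, 0.2806, 0.3125.
2015: 0.4069×98.3 + 0.2806×1355.6 + 0.3125×2268.0 = 1129.1403 per 100,000.
2000–04: 0.4069×100.6 + 0.2806×1322.7 + 0.3125×3214.3 = 1416.5960 per 100,000.
Ratio = 1129.1403 ÷ 1416.5960 = 0.79708.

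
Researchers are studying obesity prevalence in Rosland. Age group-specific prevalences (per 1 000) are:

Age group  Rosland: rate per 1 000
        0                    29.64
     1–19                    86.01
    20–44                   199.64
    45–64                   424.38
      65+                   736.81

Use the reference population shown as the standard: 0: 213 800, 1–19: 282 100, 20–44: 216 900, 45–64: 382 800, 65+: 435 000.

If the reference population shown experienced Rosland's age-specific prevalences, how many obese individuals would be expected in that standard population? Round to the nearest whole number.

556867

Expected obese individuals = Σ (standard pop × age-specific rate ÷ 1 000)
= 213 800×29.64/1 000 + 282 100×86.01/1 000 + 216 900×199.64/1 000 + 382 800×424.38/1 000 + 435 000×736.81/1 000
= 6337.03 + 24263.42 + 43301.92 + 162452.66 + 320512.35 = 556867.38.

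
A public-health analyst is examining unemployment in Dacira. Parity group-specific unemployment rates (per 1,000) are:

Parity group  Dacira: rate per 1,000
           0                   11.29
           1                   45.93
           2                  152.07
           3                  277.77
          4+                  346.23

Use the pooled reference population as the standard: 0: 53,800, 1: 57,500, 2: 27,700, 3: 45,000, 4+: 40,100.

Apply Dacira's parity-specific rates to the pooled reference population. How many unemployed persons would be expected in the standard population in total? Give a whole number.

Expected unemployed persons = Σ (standard pop × parity-specific rate ÷ 1,000)
= 53,800×11.29/1,000 + 57,500×45.93/1,000 + 27,700×152.07/1,000 + 45,000×277.77/1,000 + 40,100×346.23/1,000
= 607.40 + 2640.97 + 4212.34 + 12499.65 + 13883.82 = 33844.19.

33844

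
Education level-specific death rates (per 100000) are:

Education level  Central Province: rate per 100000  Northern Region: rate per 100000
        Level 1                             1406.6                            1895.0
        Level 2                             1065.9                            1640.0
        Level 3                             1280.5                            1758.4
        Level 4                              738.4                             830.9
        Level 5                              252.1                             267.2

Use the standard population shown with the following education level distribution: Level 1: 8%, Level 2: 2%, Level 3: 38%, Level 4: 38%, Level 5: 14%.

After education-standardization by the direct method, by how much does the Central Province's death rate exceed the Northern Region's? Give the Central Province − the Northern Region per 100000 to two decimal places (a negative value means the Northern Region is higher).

Standard weights: 0.08, 0.02, 0.38, 0.38, 0.14.
The Central Province: 0.0800×1406.6 + 0.0200×1065.9 + 0.3800×1280.5 + 0.3800×738.4 + 0.1400×252.1 = 936.3220 per 100000.
The Northern Region: 0.0800×1895.0 + 0.0200×1640.0 + 0.3800×1758.4 + 0.3800×830.9 + 0.1400×267.2 = 1205.7420 per 100000.
Difference = 936.3220 − 1205.7420 = -269.4200.

-269.42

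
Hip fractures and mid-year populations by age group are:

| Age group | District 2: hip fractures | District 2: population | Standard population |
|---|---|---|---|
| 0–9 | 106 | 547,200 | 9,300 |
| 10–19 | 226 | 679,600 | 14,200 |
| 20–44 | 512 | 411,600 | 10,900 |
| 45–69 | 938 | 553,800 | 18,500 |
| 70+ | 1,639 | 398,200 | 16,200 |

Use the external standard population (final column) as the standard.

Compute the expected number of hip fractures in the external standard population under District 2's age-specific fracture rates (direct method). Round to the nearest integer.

Age-specific rates per 100,000 for District 2: 19.37, 33.25, 124.39, 169.38, 411.60.
Expected hip fractures = Σ (standard pop × age-specific rate ÷ 100,000)
= 9,300×19.37/100,000 + 14,200×33.25/100,000 + 10,900×124.39/100,000 + 18,500×169.38/100,000 + 16,200×411.60/100,000
= 1.80 + 4.72 + 13.56 + 31.33 + 66.68 = 118.10.

118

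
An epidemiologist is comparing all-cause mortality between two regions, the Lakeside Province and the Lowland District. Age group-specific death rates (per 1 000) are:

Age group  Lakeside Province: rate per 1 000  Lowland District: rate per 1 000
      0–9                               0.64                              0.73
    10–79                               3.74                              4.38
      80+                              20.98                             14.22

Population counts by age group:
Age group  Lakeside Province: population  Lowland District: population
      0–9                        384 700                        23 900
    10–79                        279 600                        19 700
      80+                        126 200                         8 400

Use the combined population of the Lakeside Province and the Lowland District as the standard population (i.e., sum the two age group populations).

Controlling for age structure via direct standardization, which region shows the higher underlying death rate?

Combined standard total = 842 500; weights = 0.4850, 0.3553, 0.1598.
The Lakeside Province: 0.4850×0.64 + 0.3553×3.74 + 0.1598×20.98 = 4.9909 per 1 000.
The Lowland District: 0.4850×0.73 + 0.3553×4.38 + 0.1598×14.22 = 4.1819 per 1 000.

Lakeside Province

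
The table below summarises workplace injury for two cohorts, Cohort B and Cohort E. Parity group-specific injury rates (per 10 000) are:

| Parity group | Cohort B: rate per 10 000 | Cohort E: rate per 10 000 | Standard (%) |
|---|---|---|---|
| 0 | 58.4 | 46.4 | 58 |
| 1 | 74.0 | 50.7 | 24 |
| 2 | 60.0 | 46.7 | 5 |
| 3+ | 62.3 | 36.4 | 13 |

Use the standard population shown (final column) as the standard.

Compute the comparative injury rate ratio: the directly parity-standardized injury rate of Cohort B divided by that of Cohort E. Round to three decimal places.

1.359

Standard weights: 0.58, 0.24, 0.05, 0.13.
Cohort B: 0.5800×58.4 + 0.2400×74.0 + 0.0500×60.0 + 0.1300×62.3 = 62.7310 per 10 000.
Cohort E: 0.5800×46.4 + 0.2400×50.7 + 0.0500×46.7 + 0.1300×36.4 = 46.1470 per 10 000.
Ratio = 62.7310 ÷ 46.1470 = 1.35937.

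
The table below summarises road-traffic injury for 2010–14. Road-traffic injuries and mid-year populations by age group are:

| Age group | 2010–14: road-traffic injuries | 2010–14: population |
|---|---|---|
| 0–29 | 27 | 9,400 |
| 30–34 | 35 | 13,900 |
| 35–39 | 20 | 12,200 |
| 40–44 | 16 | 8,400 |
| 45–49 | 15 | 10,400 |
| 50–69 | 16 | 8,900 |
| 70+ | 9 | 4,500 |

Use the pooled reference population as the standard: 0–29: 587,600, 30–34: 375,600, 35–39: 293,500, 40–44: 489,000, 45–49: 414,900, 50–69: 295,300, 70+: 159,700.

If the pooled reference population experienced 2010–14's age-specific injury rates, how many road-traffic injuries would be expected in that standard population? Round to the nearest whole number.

Age-specific rates per 100,000 for 2010–14: 287.23, 251.80, 163.93, 190.48, 144.23, 179.78, 200.00.
Expected road-traffic injuries = Σ (standard pop × age-specific rate ÷ 100,000)
= 587,600×287.23/100,000 + 375,600×251.80/100,000 + 293,500×163.93/100,000 + 489,000×190.48/100,000 + 414,900×144.23/100,000 + 295,300×179.78/100,000 + 159,700×200.00/100,000
= 1687.79 + 945.76 + 481.15 + 931.43 + 598.41 + 530.88 + 319.40 = 5494.81.

5495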